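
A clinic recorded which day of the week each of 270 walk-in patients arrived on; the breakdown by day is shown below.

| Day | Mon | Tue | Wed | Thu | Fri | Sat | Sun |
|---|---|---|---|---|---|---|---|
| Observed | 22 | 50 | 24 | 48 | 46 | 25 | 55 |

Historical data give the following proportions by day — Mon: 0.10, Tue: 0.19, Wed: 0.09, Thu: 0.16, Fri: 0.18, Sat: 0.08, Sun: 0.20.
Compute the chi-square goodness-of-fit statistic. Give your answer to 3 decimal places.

2.189

Expected counts E_i = n·p_i: 270×0.10 = 27, 270×0.19 = 51.3, 270×0.09 = 24.3, 270×0.16 = 43.2, 270×0.18 = 48.6, 270×0.08 = 21.6, 270×0.20 = 54.
Mon: (22 − 27)²/27 = 25/27 = 0.9259
Tue: (50 − 51.3)²/51.3 = 1.69/51.3 = 0.0329
Wed: (24 − 24.3)²/24.3 = 0.09/24.3 = 0.0037
Thu: (48 − 43.2)²/43.2 = 23.04/43.2 = 0.5333
Fri: (46 − 48.6)²/48.6 = 6.76/48.6 = 0.1391
Sat: (25 − 21.6)²/21.6 = 11.56/21.6 = 0.5352
Sun: (55 − 54)²/54 = 1/54 = 0.0185
Sum = 2.189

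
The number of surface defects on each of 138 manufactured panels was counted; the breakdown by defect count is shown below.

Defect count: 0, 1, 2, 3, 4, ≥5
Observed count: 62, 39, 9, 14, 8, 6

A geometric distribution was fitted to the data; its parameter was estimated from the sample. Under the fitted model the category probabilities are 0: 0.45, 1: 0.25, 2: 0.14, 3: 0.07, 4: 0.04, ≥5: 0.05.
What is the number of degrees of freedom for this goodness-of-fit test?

There are k = 6 categories and 1 parameter estimated from the data, so df = 6 − 1 − 1 = 4.

4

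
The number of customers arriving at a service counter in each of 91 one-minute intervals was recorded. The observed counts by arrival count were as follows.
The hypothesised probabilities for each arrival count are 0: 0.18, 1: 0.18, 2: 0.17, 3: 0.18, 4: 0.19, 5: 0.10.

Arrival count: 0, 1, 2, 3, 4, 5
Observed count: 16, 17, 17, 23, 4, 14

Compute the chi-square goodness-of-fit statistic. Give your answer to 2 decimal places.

15.71

Expected counts E_i = n·p_i: 91×0.18 = 16.38, 91×0.18 = 16.38, 91×0.17 = 15.47, 91×0.18 = 16.38, 91×0.19 = 17.29, 91×0.10 = 9.1.
χ² = (16−16.38)²/16.38 + (17−16.38)²/16.38 + (17−15.47)²/15.47 + (23−16.38)²/16.38 + (4−17.29)²/17.29 + (14−9.1)²/9.1
   = 0.009 + 0.023 + 0.151 + 2.675 + 10.215 + 2.638
Sum = 15.71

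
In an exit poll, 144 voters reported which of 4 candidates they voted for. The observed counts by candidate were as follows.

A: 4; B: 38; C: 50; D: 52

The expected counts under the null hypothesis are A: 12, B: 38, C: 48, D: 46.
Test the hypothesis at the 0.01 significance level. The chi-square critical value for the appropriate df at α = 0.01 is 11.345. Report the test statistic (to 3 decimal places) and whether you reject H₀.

6.199; do not reject

A: (4 − 12)²/12 = 64/12 = 5.3333
B: (38 − 38)²/38 = 0/38 = 0.0000
C: (50 − 48)²/48 = 4/48 = 0.0833
D: (52 − 46)²/46 = 36/46 = 0.7826
Sum = 6.199
df = 3. Since 6.199 < 11.345, we do not reject H₀.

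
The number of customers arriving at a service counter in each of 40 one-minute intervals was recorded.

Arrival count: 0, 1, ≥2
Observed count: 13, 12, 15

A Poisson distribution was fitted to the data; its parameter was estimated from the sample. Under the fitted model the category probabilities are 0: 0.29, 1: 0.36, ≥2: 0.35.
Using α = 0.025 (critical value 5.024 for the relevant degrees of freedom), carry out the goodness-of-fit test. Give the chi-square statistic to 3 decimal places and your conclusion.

0.640; do not reject

Expected counts E_i = n·p_i: 40×0.29 = 11.6, 40×0.36 = 14.4, 40×0.35 = 14.
0: (13 − 11.6)²/11.6 = 1.96/11.6 = 0.1690
1: (12 − 14.4)²/14.4 = 5.76/14.4 = 0.4000
≥2: (15 − 14)²/14 = 1/14 = 0.0714
Sum = 0.640
df = 1. Since 0.640 < 5.024, we do not reject H₀.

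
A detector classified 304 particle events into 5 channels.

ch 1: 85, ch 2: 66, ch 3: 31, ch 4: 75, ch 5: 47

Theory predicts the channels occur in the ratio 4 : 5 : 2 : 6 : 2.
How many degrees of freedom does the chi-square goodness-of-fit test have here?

4

There are k = 5 categories and no parameters were estimated from the data, so df = 5 − 1 = 4.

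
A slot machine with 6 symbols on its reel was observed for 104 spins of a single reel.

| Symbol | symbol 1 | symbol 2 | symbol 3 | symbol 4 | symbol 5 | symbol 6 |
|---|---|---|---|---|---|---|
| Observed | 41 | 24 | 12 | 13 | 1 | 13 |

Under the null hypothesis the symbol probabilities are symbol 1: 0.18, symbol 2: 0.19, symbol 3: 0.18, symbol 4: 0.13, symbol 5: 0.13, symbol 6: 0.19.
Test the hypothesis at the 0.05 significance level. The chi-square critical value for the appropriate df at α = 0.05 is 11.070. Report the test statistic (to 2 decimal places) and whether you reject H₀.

43.77; reject

Expected counts E_i = n·p_i: 104×0.18 = 18.72, 104×0.19 = 19.76, 104×0.18 = 18.72, 104×0.13 = 13.52, 104×0.13 = 13.52, 104×0.19 = 19.76.
symbol 1: (41 − 18.72)²/18.72 = 496.3984/18.72 = 26.517
symbol 2: (24 − 19.76)²/19.76 = 17.9776/19.76 = 0.910
symbol 3: (12 − 18.72)²/18.72 = 45.1584/18.72 = 2.412
symbol 4: (13 − 13.52)²/13.52 = 0.2704/13.52 = 0.020
symbol 5: (1 − 13.52)²/13.52 = 156.7504/13.52 = 11.594
symbol 6: (13 − 19.76)²/19.76 = 45.6976/19.76 = 2.313
Sum = 43.77
df = 5. Since 43.77 > 11.070, we reject H₀.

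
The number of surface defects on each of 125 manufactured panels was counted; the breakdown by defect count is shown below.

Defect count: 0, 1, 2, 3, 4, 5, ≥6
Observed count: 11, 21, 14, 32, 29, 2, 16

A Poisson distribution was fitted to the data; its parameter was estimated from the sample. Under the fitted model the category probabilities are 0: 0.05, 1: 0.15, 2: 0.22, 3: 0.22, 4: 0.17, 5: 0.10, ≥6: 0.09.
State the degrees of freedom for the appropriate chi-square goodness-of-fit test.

There are k = 7 categories and 1 parameter estimated from the data, so df = 7 − 1 − 1 = 5.

5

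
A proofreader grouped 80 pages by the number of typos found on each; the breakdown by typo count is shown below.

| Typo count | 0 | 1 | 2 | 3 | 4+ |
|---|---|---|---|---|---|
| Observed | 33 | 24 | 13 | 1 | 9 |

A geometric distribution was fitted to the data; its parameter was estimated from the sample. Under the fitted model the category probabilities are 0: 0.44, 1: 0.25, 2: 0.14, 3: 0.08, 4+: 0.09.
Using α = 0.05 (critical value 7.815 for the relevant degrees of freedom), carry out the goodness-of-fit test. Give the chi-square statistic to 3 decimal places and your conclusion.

Expected counts E_i = n·p_i: 80×0.44 = 35.2, 80×0.25 = 20, 80×0.14 = 11.2, 80×0.08 = 6.4, 80×0.09 = 7.2.
0: (33 − 35.2)²/35.2 = 4.84/35.2 = 0.1375
1: (24 − 20)²/20 = 16/20 = 0.8000
2: (13 − 11.2)²/11.2 = 3.24/11.2 = 0.2893
3: (1 − 6.4)²/6.4 = 29.16/6.4 = 4.5563
4+: (9 − 7.2)²/7.2 = 3.24/7.2 = 0.4500
Sum = 6.233
df = 3. Since 6.233 < 7.815, we do not reject H₀.

6.233; do not reject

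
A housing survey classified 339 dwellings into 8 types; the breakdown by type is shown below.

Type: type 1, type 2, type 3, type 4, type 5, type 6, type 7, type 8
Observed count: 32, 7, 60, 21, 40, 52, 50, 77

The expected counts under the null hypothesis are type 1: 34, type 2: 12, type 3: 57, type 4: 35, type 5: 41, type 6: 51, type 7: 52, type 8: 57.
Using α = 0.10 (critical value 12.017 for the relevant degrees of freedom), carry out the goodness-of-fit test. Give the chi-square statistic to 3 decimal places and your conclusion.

cat         O        E   (O−E)²/E
type 1     32       34     0.1176
type 2      7       12     2.0833
type 3     60       57     0.1579
type 4     21       35     5.6000
type 5     40       41     0.0244
type 6     52       51     0.0196
type 7     50       52     0.0769
type 8     77       57     7.0175
Sum = 15.097
df = 7. Since 15.097 > 12.017, we reject H₀.

15.097; reject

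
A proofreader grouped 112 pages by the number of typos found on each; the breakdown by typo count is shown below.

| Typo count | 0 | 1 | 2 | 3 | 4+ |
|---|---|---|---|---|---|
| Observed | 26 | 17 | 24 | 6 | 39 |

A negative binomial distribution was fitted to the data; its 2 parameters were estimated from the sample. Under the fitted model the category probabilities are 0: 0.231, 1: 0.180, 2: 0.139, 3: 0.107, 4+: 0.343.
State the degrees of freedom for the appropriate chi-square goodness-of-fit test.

There are k = 5 categories and 2 parameters estimated from the data, so df = 5 − 1 − 2 = 2.

2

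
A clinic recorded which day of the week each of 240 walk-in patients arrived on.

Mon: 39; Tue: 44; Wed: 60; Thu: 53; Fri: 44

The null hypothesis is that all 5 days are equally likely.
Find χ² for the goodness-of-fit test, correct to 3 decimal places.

Expected count for each of the 5 categories: 240/5 = 48.
Mon: (39 − 48)²/48 = 81/48 = 1.6875
Tue: (44 − 48)²/48 = 16/48 = 0.3333
Wed: (60 − 48)²/48 = 144/48 = 3.0000
Thu: (53 − 48)²/48 = 25/48 = 0.5208
Fri: (44 − 48)²/48 = 16/48 = 0.3333
Sum = 5.875

5.875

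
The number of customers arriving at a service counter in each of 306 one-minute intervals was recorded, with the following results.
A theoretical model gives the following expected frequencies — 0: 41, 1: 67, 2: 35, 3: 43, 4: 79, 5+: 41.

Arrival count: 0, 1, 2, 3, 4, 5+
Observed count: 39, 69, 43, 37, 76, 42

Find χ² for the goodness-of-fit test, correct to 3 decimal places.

χ² = (39−41)²/41 + (69−67)²/67 + (43−35)²/35 + (37−43)²/43 + (76−79)²/79 + (42−41)²/41
   = 0.0976 + 0.0597 + 1.8286 + 0.8372 + 0.1139 + 0.0244
Sum = 2.961

2.961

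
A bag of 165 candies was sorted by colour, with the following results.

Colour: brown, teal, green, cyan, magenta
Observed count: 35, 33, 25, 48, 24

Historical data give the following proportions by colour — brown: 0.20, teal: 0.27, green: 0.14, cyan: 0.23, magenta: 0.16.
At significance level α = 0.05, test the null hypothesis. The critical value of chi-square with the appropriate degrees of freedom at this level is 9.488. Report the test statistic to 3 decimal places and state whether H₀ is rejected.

6.152; do not reject

Expected counts E_i = n·p_i: 165×0.20 = 33, 165×0.27 = 44.55, 165×0.14 = 23.1, 165×0.23 = 37.95, 165×0.16 = 26.4.
brown: (35 − 33)²/33 = 4/33 = 0.1212
teal: (33 − 44.55)²/44.55 = 133.4025/44.55 = 2.9944
green: (25 − 23.1)²/23.1 = 3.61/23.1 = 0.1563
cyan: (48 − 37.95)²/37.95 = 101.0025/37.95 = 2.6615
magenta: (24 − 26.4)²/26.4 = 5.76/26.4 = 0.2182
Sum = 6.152
df = 4. Since 6.152 < 9.488, we do not reject H₀.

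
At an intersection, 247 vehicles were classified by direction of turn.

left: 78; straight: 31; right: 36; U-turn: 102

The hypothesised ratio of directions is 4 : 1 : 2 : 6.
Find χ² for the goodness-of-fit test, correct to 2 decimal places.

9.00

Ratio total = 13. Expected counts: 247×4/13 = 76, 247×1/13 = 19, 247×2/13 = 38, 247×6/13 = 114.
left: (78 − 76)²/76 = 4/76 = 0.053
straight: (31 − 19)²/19 = 144/19 = 7.579
right: (36 − 38)²/38 = 4/38 = 0.105
U-turn: (102 − 114)²/114 = 144/114 = 1.263
Sum = 9.00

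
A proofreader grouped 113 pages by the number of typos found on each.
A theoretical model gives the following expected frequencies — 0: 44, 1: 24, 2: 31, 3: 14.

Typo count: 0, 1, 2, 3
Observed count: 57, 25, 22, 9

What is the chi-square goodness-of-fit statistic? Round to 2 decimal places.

χ² = (57−44)²/44 + (25−24)²/24 + (22−31)²/31 + (9−14)²/14
   = 3.841 + 0.042 + 2.613 + 1.786
Sum = 8.28

8.28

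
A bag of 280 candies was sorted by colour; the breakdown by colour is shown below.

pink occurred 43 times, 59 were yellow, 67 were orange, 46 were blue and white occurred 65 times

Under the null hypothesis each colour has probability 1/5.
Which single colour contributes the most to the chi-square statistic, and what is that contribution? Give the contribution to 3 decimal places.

pink, 3.018

Under H₀ each category has probability 1/5, so each expected count is 280/5 = 56.
χ² = (43−56)²/56 + (59−56)²/56 + (67−56)²/56 + (46−56)²/56 + (65−56)²/56
   = 3.0179 + 0.1607 + 2.1607 + 1.7857 + 1.4464
The largest term is for pink: 3.018.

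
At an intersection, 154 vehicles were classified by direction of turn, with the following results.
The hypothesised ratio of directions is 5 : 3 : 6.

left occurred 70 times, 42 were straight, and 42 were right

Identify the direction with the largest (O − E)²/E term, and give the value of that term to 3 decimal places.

Ratio total = 14. Expected counts: 154×5/14 = 55, 154×3/14 = 33, 154×6/14 = 66.
χ² = (70−55)²/55 + (42−33)²/33 + (42−66)²/66
   = 4.0909 + 2.4545 + 8.7273
The largest term is for right: 8.727.

right, 8.727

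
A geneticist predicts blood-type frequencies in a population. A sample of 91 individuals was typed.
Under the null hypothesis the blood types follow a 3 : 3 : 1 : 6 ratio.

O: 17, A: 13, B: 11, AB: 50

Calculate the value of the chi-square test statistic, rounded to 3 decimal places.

7.619

Ratio total = 13. Expected counts: 91×3/13 = 21, 91×3/13 = 21, 91×1/13 = 7, 91×6/13 = 42.
χ² = (17−21)²/21 + (13−21)²/21 + (11−7)²/7 + (50−42)²/42
   = 0.7619 + 3.0476 + 2.2857 + 1.5238
Sum = 7.619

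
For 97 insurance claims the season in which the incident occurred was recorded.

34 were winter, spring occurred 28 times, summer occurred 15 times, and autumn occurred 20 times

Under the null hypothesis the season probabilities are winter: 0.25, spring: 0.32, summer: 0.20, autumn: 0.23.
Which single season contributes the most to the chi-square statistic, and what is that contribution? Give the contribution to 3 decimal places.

winter, 3.920

Expected counts E_i = n·p_i: 97×0.25 = 24.25, 97×0.32 = 31.04, 97×0.20 = 19.4, 97×0.23 = 22.31.
winter: (34 − 24.25)²/24.25 = 95.0625/24.25 = 3.9201
spring: (28 − 31.04)²/31.04 = 9.2416/31.04 = 0.2977
summer: (15 − 19.4)²/19.4 = 19.36/19.4 = 0.9979
autumn: (20 − 22.31)²/22.31 = 5.3361/22.31 = 0.2392
The largest term is for winter: 3.920.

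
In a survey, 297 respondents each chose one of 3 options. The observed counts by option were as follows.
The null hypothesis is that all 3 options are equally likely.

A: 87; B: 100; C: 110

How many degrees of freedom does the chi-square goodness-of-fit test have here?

There are k = 3 categories and no parameters were estimated from the data, so df = 3 − 1 = 2.

2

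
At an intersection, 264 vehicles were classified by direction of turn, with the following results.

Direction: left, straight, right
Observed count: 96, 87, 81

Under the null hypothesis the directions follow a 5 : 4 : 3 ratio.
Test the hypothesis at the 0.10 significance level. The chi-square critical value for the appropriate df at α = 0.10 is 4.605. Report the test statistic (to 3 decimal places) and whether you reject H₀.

5.202; reject

Ratio total = 12. Expected counts: 264×5/12 = 110, 264×4/12 = 88, 264×3/12 = 66.
cat           O        E   (O−E)²/E
left         96      110     1.7818
straight     87       88     0.0114
right        81       66     3.4091
Sum = 5.202
df = 2. Since 5.202 > 4.605, we reject H₀.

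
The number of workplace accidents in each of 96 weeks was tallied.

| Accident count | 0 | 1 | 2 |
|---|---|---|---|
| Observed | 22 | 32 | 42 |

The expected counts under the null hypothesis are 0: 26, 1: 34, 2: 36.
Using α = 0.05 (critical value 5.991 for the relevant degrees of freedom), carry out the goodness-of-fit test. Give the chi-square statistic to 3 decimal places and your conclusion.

1.733; do not reject

0: (22 − 26)²/26 = 16/26 = 0.6154
1: (32 − 34)²/34 = 4/34 = 0.1176
2: (42 − 36)²/36 = 36/36 = 1.0000
Sum = 1.733
df = 2. Since 1.733 < 5.991, we do not reject H₀.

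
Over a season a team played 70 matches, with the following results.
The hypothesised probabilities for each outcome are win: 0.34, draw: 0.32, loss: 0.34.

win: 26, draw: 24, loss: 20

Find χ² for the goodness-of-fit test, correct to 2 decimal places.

Expected counts E_i = n·p_i: 70×0.34 = 23.8, 70×0.32 = 22.4, 70×0.34 = 23.8.
χ² = (26−23.8)²/23.8 + (24−22.4)²/22.4 + (20−23.8)²/23.8
   = 0.203 + 0.114 + 0.607
Sum = 0.92

0.92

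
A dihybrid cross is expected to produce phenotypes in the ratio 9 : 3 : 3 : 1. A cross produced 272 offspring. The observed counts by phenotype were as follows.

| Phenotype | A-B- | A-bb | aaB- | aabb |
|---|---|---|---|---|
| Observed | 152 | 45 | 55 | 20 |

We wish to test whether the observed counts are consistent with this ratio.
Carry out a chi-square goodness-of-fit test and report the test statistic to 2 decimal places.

1.56

Ratio total = 16. Expected counts: 272×9/16 = 153, 272×3/16 = 51, 272×3/16 = 51, 272×1/16 = 17.
cat         O        E   (O−E)²/E
A-B-      152      153      0.007
A-bb       45       51      0.706
aaB-       55       51      0.314
aabb       20       17      0.529
Sum = 1.56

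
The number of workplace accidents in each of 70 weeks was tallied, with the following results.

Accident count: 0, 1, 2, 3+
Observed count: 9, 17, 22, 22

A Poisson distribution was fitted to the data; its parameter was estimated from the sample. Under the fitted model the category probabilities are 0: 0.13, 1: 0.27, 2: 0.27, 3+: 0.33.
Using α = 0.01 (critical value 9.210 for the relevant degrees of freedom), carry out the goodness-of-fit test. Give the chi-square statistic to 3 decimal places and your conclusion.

0.753; do not reject

Expected counts E_i = n·p_i: 70×0.13 = 9.1, 70×0.27 = 18.9, 70×0.27 = 18.9, 70×0.33 = 23.1.
χ² = (9−9.1)²/9.1 + (17−18.9)²/18.9 + (22−18.9)²/18.9 + (22−23.1)²/23.1
   = 0.0011 + 0.1910 + 0.5085 + 0.0524
Sum = 0.753
df = 2. Since 0.753 < 9.210, we do not reject H₀.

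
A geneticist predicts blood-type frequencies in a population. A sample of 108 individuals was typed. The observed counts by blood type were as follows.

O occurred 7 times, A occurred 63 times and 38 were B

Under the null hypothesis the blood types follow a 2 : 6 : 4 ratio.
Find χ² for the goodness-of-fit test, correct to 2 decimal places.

Ratio total = 12. Expected counts: 108×2/12 = 18, 108×6/12 = 54, 108×4/12 = 36.
O: (7 − 18)²/18 = 121/18 = 6.722
A: (63 − 54)²/54 = 81/54 = 1.500
B: (38 − 36)²/36 = 4/36 = 0.111
Sum = 8.33

8.33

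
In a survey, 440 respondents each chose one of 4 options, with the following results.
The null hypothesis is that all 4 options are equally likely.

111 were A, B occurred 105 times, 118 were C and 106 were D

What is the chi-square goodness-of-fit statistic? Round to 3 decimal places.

0.964

Expected count for each of the 4 categories: 440/4 = 110.
A: (111 − 110)²/110 = 1/110 = 0.0091
B: (105 − 110)²/110 = 25/110 = 0.2273
C: (118 − 110)²/110 = 64/110 = 0.5818
D: (106 − 110)²/110 = 16/110 = 0.1455
Sum = 0.964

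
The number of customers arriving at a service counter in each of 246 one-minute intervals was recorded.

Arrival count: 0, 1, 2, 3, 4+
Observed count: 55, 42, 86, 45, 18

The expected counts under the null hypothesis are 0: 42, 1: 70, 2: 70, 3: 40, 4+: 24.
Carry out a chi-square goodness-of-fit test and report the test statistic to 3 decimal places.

21.006

χ² = (55−42)²/42 + (42−70)²/70 + (86−70)²/70 + (45−40)²/40 + (18−24)²/24
   = 4.0238 + 11.2000 + 3.6571 + 0.6250 + 1.5000
Sum = 21.006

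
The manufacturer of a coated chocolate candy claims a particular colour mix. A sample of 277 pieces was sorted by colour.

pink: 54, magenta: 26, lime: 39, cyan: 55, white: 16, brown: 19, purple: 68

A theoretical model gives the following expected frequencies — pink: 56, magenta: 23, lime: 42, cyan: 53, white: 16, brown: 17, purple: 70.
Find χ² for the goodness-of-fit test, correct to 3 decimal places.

1.045

cat          O        E   (O−E)²/E
pink        54       56     0.0714
magenta     26       23     0.3913
lime        39       42     0.2143
cyan        55       53     0.0755
white       16       16     0.0000
brown       19       17     0.2353
purple      68       70     0.0571
Sum = 1.045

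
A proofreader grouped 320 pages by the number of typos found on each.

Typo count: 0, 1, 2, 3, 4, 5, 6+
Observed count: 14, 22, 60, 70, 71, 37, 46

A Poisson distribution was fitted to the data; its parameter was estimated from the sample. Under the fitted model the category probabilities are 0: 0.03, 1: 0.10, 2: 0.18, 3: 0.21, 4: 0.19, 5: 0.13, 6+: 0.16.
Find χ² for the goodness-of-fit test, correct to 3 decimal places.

Expected counts E_i = n·p_i: 320×0.03 = 9.6, 320×0.10 = 32, 320×0.18 = 57.6, 320×0.21 = 67.2, 320×0.19 = 60.8, 320×0.13 = 41.6, 320×0.16 = 51.2.
χ² = (14−9.6)²/9.6 + (22−32)²/32 + (60−57.6)²/57.6 + (70−67.2)²/67.2 + (71−60.8)²/60.8 + (37−41.6)²/41.6 + (46−51.2)²/51.2
   = 2.0167 + 3.1250 + 0.1000 + 0.1167 + 1.7112 + 0.5087 + 0.5281
Sum = 8.106

8.106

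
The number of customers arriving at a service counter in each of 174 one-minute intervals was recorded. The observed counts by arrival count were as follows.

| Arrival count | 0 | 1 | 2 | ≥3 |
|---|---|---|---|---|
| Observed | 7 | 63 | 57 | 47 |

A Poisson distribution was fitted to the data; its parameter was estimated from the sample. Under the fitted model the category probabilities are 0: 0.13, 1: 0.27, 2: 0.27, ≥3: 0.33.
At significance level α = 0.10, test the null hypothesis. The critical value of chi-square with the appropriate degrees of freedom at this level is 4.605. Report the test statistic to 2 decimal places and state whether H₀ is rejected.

20.28; reject

Expected counts E_i = n·p_i: 174×0.13 = 22.62, 174×0.27 = 46.98, 174×0.27 = 46.98, 174×0.33 = 57.42.
cat         O        E   (O−E)²/E
0           7    22.62     10.786
1          63    46.98      5.463
2          57    46.98      2.137
≥3         47    57.42      1.891
Sum = 20.28
df = 2. Since 20.28 > 4.605, we reject H₀.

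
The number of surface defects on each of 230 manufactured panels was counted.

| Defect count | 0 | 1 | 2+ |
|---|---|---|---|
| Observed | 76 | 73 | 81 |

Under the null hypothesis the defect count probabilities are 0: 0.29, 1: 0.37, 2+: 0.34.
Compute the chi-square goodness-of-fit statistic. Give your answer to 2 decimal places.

3.12

Expected counts E_i = n·p_i: 230×0.29 = 66.7, 230×0.37 = 85.1, 230×0.34 = 78.2.
χ² = (76−66.7)²/66.7 + (73−85.1)²/85.1 + (81−78.2)²/78.2
   = 1.297 + 1.720 + 0.100
Sum = 3.12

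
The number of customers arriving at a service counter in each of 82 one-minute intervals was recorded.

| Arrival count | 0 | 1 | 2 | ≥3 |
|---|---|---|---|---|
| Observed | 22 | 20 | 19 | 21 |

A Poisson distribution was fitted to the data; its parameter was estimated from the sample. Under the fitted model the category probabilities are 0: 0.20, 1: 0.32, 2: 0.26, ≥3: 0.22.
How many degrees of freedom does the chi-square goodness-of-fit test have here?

2

There are k = 4 categories and 1 parameter estimated from the data, so df = 4 − 1 − 1 = 2.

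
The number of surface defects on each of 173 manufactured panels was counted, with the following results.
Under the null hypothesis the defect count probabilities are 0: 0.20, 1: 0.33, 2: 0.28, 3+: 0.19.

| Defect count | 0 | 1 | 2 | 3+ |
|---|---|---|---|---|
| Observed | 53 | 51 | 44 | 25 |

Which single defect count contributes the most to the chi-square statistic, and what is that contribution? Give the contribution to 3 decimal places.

0, 9.785

Expected counts E_i = n·p_i: 173×0.20 = 34.6, 173×0.33 = 57.09, 173×0.28 = 48.44, 173×0.19 = 32.87.
0: (53 − 34.6)²/34.6 = 338.56/34.6 = 9.7850
1: (51 − 57.09)²/57.09 = 37.0881/57.09 = 0.6496
2: (44 − 48.44)²/48.44 = 19.7136/48.44 = 0.4070
3+: (25 − 32.87)²/32.87 = 61.9369/32.87 = 1.8843
The largest term is for 0: 9.785.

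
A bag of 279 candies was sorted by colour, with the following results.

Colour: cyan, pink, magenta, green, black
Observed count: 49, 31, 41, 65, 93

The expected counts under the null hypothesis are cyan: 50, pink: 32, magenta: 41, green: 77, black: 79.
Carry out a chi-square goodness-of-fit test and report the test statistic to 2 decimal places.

χ² = (49−50)²/50 + (31−32)²/32 + (41−41)²/41 + (65−77)²/77 + (93−79)²/79
   = 0.020 + 0.031 + 0.000 + 1.870 + 2.481
Sum = 4.40

4.40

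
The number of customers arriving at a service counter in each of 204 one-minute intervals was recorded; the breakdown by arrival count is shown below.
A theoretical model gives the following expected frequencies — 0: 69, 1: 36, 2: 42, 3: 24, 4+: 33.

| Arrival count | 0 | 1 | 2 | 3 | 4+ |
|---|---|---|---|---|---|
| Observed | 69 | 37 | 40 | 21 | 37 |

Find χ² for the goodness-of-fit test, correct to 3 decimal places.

0.983

cat         O        E   (O−E)²/E
0          69       69     0.0000
1          37       36     0.0278
2          40       42     0.0952
3          21       24     0.3750
4+         37       33     0.4848
Sum = 0.983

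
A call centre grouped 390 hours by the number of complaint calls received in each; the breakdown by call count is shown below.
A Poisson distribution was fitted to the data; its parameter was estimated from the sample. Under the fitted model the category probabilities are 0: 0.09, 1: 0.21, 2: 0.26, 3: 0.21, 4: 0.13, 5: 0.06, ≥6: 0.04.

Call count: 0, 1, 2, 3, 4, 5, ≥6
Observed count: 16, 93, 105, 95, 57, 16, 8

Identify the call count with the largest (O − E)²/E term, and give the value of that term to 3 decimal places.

Expected counts E_i = n·p_i: 390×0.09 = 35.1, 390×0.21 = 81.9, 390×0.26 = 101.4, 390×0.21 = 81.9, 390×0.13 = 50.7, 390×0.06 = 23.4, 390×0.04 = 15.6.
0: (16 − 35.1)²/35.1 = 364.81/35.1 = 10.3934
1: (93 − 81.9)²/81.9 = 123.21/81.9 = 1.5044
2: (105 − 101.4)²/101.4 = 12.96/101.4 = 0.1278
3: (95 − 81.9)²/81.9 = 171.61/81.9 = 2.0954
4: (57 − 50.7)²/50.7 = 39.69/50.7 = 0.7828
5: (16 − 23.4)²/23.4 = 54.76/23.4 = 2.3402
≥6: (8 − 15.6)²/15.6 = 57.76/15.6 = 3.7026
The largest term is for 0: 10.393.

0, 10.393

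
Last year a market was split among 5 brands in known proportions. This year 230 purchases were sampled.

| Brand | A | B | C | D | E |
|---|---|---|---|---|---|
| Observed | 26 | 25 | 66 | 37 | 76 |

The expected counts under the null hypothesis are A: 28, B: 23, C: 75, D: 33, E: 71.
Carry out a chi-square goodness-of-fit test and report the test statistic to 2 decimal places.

2.23

χ² = (26−28)²/28 + (25−23)²/23 + (66−75)²/75 + (37−33)²/33 + (76−71)²/71
   = 0.143 + 0.174 + 1.080 + 0.485 + 0.352
Sum = 2.23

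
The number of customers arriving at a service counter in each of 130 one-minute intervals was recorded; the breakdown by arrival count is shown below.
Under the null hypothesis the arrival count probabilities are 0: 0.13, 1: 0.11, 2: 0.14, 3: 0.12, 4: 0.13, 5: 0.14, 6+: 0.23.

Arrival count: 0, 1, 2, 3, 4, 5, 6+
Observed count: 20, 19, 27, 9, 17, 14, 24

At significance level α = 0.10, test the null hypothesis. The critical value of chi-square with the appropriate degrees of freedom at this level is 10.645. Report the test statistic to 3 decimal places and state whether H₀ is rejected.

Expected counts E_i = n·p_i: 130×0.13 = 16.9, 130×0.11 = 14.3, 130×0.14 = 18.2, 130×0.12 = 15.6, 130×0.13 = 16.9, 130×0.14 = 18.2, 130×0.23 = 29.9.
0: (20 − 16.9)²/16.9 = 9.61/16.9 = 0.5686
1: (19 − 14.3)²/14.3 = 22.09/14.3 = 1.5448
2: (27 − 18.2)²/18.2 = 77.44/18.2 = 4.2549
3: (9 − 15.6)²/15.6 = 43.56/15.6 = 2.7923
4: (17 − 16.9)²/16.9 = 0.01/16.9 = 0.0006
5: (14 − 18.2)²/18.2 = 17.64/18.2 = 0.9692
6+: (24 − 29.9)²/29.9 = 34.81/29.9 = 1.1642
Sum = 11.295
df = 6. Since 11.295 > 10.645, we reject H₀.

11.295; reject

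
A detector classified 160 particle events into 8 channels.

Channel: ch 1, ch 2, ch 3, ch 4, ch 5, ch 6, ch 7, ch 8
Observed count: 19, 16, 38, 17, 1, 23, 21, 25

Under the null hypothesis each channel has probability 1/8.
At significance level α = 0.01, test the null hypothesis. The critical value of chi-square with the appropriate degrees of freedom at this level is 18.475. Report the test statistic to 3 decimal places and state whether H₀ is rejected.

37.300; reject

Under H₀ each category has probability 1/8, so each expected count is 160/8 = 20.
ch 1: (19 − 20)²/20 = 1/20 = 0.0500
ch 2: (16 − 20)²/20 = 16/20 = 0.8000
ch 3: (38 − 20)²/20 = 324/20 = 16.2000
ch 4: (17 − 20)²/20 = 9/20 = 0.4500
ch 5: (1 − 20)²/20 = 361/20 = 18.0500
ch 6: (23 − 20)²/20 = 9/20 = 0.4500
ch 7: (21 − 20)²/20 = 1/20 = 0.0500
ch 8: (25 − 20)²/20 = 25/20 = 1.2500
Sum = 37.300
df = 7. Since 37.300 > 18.475, we reject H₀.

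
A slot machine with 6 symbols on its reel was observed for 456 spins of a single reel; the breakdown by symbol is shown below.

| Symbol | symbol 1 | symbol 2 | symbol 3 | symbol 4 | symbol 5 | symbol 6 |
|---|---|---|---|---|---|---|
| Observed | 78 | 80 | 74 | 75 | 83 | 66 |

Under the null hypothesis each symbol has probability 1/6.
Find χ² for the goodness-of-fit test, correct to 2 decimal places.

Expected count for each of the 6 categories: 456/6 = 76.
symbol 1: (78 − 76)²/76 = 4/76 = 0.053
symbol 2: (80 − 76)²/76 = 16/76 = 0.211
symbol 3: (74 − 76)²/76 = 4/76 = 0.053
symbol 4: (75 − 76)²/76 = 1/76 = 0.013
symbol 5: (83 − 76)²/76 = 49/76 = 0.645
symbol 6: (66 − 76)²/76 = 100/76 = 1.316
Sum = 2.29

2.29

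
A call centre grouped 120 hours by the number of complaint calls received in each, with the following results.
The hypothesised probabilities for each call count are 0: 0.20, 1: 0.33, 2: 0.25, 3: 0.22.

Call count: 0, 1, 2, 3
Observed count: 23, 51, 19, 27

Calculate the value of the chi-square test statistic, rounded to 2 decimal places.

7.37

Expected counts E_i = n·p_i: 120×0.20 = 24, 120×0.33 = 39.6, 120×0.25 = 30, 120×0.22 = 26.4.
cat         O        E   (O−E)²/E
0          23       24      0.042
1          51     39.6      3.282
2          19       30      4.033
3          27     26.4      0.014
Sum = 7.37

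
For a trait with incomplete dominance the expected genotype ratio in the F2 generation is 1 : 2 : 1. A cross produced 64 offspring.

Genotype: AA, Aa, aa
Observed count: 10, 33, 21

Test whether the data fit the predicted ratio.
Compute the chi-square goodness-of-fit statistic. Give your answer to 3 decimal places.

3.844

Ratio total = 4. Expected counts: 64×1/4 = 16, 64×2/4 = 32, 64×1/4 = 16.
cat         O        E   (O−E)²/E
AA         10       16     2.2500
Aa         33       32     0.0313
aa         21       16     1.5625
Sum = 3.844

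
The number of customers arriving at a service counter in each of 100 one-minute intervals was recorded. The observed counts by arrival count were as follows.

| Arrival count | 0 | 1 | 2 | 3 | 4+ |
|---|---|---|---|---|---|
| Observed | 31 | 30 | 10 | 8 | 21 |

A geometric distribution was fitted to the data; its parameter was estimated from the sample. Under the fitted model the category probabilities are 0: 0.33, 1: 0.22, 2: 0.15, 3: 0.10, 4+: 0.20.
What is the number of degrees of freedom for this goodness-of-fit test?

3

There are k = 5 categories and 1 parameter estimated from the data, so df = 5 − 1 − 1 = 3.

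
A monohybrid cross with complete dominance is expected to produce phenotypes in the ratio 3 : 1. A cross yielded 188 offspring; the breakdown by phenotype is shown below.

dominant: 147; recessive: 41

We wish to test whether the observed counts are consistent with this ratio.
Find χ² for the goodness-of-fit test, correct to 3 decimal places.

1.021

Ratio total = 4. Expected counts: 188×3/4 = 141, 188×1/4 = 47.
χ² = (147−141)²/141 + (41−47)²/47
   = 0.2553 + 0.7660
Sum = 1.021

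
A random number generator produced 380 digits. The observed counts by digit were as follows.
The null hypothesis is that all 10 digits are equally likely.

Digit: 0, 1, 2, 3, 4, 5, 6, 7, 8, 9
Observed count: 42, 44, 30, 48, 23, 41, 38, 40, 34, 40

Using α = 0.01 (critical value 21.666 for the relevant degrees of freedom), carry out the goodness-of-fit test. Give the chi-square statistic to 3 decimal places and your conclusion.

12.474; do not reject

Expected count for each of the 10 categories: 380/10 = 38.
cat         O        E   (O−E)²/E
0          42       38     0.4211
1          44       38     0.9474
2          30       38     1.6842
3          48       38     2.6316
4          23       38     5.9211
5          41       38     0.2368
6          38       38     0.0000
7          40       38     0.1053
8          34       38     0.4211
9          40       38     0.1053
Sum = 12.474
df = 9. Since 12.474 < 21.666, we do not reject H₀.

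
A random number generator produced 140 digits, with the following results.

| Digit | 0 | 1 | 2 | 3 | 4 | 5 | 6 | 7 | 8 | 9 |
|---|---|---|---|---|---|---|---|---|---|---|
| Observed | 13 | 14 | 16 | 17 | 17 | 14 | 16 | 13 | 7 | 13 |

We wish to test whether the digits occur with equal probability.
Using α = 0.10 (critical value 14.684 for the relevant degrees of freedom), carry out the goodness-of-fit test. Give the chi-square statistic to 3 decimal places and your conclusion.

5.571; do not reject

Expected count for each of the 10 categories: 140/10 = 14.
cat         O        E   (O−E)²/E
0          13       14     0.0714
1          14       14     0.0000
2          16       14     0.2857
3          17       14     0.6429
4          17       14     0.6429
5          14       14     0.0000
6          16       14     0.2857
7          13       14     0.0714
8           7       14     3.5000
9          13       14     0.0714
Sum = 5.571
df = 9. Since 5.571 < 14.684, we do not reject H₀.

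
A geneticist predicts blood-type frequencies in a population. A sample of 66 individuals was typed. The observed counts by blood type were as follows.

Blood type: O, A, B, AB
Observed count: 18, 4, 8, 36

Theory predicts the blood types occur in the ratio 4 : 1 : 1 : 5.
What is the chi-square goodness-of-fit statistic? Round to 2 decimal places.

Ratio total = 11. Expected counts: 66×4/11 = 24, 66×1/11 = 6, 66×1/11 = 6, 66×5/11 = 30.
cat         O        E   (O−E)²/E
O          18       24      1.500
A           4        6      0.667
B           8        6      0.667
AB         36       30      1.200
Sum = 4.03

4.03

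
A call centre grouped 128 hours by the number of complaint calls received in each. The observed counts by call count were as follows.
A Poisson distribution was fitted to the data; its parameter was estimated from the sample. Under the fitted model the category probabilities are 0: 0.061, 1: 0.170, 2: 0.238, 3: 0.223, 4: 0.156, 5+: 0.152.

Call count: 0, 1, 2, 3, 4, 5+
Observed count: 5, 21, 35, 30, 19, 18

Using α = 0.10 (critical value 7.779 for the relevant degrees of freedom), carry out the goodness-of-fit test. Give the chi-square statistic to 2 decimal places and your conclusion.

1.94; do not reject

Expected counts E_i = n·p_i: 128×0.061 = 7.808, 128×0.170 = 21.76, 128×0.238 = 30.464, 128×0.223 = 28.544, 128×0.156 = 19.968, 128×0.152 = 19.456.
0: (5 − 7.808)²/7.808 = 7.884864/7.808 = 1.010
1: (21 − 21.76)²/21.76 = 0.5776/21.76 = 0.027
2: (35 − 30.464)²/30.464 = 20.575296/30.464 = 0.675
3: (30 − 28.544)²/28.544 = 2.119936/28.544 = 0.074
4: (19 − 19.968)²/19.968 = 0.937024/19.968 = 0.047
5+: (18 − 19.456)²/19.456 = 2.119936/19.456 = 0.109
Sum = 1.94
df = 4. Since 1.94 < 7.779, we do not reject H₀.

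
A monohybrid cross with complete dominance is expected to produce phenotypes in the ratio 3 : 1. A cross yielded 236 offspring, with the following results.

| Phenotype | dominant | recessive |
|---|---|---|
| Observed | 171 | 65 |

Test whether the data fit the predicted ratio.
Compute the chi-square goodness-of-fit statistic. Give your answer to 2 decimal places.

Ratio total = 4. Expected counts: 236×3/4 = 177, 236×1/4 = 59.
cat            O        E   (O−E)²/E
dominant     171      177      0.203
recessive     65       59      0.610
Sum = 0.81

0.81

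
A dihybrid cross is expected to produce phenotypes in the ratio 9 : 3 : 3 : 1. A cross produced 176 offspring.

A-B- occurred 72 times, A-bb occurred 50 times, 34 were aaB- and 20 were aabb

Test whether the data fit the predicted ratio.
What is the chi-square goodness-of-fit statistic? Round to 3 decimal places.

Ratio total = 16. Expected counts: 176×9/16 = 99, 176×3/16 = 33, 176×3/16 = 33, 176×1/16 = 11.
A-B-: (72 − 99)²/99 = 729/99 = 7.3636
A-bb: (50 − 33)²/33 = 289/33 = 8.7576
aaB-: (34 − 33)²/33 = 1/33 = 0.0303
aabb: (20 − 11)²/11 = 81/11 = 7.3636
Sum = 23.515

23.515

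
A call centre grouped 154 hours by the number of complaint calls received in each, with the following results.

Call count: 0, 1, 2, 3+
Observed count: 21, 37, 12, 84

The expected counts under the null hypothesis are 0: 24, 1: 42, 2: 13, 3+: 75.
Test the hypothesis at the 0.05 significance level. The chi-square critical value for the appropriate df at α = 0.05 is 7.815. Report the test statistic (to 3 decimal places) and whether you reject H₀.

2.127; do not reject

cat         O        E   (O−E)²/E
0          21       24     0.3750
1          37       42     0.5952
2          12       13     0.0769
3+         84       75     1.0800
Sum = 2.127
df = 3. Since 2.127 < 7.815, we do not reject H₀.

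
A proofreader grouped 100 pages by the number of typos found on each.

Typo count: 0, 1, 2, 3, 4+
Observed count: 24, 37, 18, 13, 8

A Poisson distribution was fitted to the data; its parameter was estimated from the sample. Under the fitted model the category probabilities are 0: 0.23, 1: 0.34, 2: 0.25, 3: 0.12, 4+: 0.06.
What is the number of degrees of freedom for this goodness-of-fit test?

3

There are k = 5 categories and 1 parameter estimated from the data, so df = 5 − 1 − 1 = 3.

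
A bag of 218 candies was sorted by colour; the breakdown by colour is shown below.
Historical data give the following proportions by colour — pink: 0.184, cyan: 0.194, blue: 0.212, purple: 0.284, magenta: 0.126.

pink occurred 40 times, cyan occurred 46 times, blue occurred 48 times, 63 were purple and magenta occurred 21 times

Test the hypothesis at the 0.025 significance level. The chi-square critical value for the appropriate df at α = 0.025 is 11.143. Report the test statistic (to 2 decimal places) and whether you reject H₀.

Expected counts E_i = n·p_i: 218×0.184 = 40.112, 218×0.194 = 42.292, 218×0.212 = 46.216, 218×0.284 = 61.912, 218×0.126 = 27.468.
χ² = (40−40.112)²/40.112 + (46−42.292)²/42.292 + (48−46.216)²/46.216 + (63−61.912)²/61.912 + (21−27.468)²/27.468
   = 0.000 + 0.325 + 0.069 + 0.019 + 1.523
Sum = 1.94
df = 4. Since 1.94 < 11.143, we do not reject H₀.

1.94; do not reject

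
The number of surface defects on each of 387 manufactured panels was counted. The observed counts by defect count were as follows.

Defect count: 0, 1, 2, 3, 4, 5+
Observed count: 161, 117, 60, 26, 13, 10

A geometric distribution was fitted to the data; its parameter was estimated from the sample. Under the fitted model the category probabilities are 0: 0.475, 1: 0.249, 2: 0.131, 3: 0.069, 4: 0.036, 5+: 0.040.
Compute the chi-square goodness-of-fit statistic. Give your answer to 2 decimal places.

Expected counts E_i = n·p_i: 387×0.475 = 183.825, 387×0.249 = 96.363, 387×0.131 = 50.697, 387×0.069 = 26.703, 387×0.036 = 13.932, 387×0.040 = 15.48.
0: (161 − 183.825)²/183.825 = 520.980625/183.825 = 2.834
1: (117 − 96.363)²/96.363 = 425.885769/96.363 = 4.420
2: (60 − 50.697)²/50.697 = 86.545809/50.697 = 1.707
3: (26 − 26.703)²/26.703 = 0.494209/26.703 = 0.019
4: (13 − 13.932)²/13.932 = 0.868624/13.932 = 0.062
5+: (10 − 15.48)²/15.48 = 30.0304/15.48 = 1.940
Sum = 10.98

10.98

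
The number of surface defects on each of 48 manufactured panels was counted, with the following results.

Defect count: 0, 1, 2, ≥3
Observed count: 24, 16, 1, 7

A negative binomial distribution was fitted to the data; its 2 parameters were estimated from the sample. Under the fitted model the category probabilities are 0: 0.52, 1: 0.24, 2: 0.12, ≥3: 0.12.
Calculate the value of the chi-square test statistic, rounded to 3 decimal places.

Expected counts E_i = n·p_i: 48×0.52 = 24.96, 48×0.24 = 11.52, 48×0.12 = 5.76, 48×0.12 = 5.76.
0: (24 − 24.96)²/24.96 = 0.9216/24.96 = 0.0369
1: (16 − 11.52)²/11.52 = 20.0704/11.52 = 1.7422
2: (1 − 5.76)²/5.76 = 22.6576/5.76 = 3.9336
≥3: (7 − 5.76)²/5.76 = 1.5376/5.76 = 0.2669
Sum = 5.980

5.980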